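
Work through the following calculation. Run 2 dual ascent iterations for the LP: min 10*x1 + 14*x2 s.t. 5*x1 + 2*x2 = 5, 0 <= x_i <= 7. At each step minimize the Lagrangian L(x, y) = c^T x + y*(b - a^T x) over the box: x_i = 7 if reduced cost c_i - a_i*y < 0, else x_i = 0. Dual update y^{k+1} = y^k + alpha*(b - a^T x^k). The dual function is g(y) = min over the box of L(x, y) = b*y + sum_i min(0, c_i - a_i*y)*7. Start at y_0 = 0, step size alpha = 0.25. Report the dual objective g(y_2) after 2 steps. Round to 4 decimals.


Dual ascent for LP: min 10*x1 + 14*x2, 5*x1 + 2*x2 = 5, 0 <= x_i <= 7
Step 1: y^k = 0.0, reduced costs: (10.0, 14.0)
  x^k = (0.0, 0.0), subgradient = b - a^T x = 5.0
  y^{k+1} = 0.0 + 0.25*5.0 = 1.25
Step 2: y^k = 1.25, reduced costs: (3.75, 11.5)
  x^k = (0.0, 0.0), subgradient = b - a^T x = 5.0
  y^{k+1} = 1.25 + 0.25*5.0 = 2.5
Dual objective at y_2 = 2.5: reduced costs (-2.5, 9.0), box minimizer x = (7.0, 0.0)
g(y_2) = b*y + (c1 - a1*y)*x1 + (c2 - a2*y)*x2 = 5*2.5 + (-2.5)*7.0 + 9.0*0.0 = 12.5 - 17.5 + 0.0 = -5.0


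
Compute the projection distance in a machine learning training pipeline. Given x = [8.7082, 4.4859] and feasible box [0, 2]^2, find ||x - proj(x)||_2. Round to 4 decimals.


Project each component onto [0, 2].
clip(8.7082) = 2.0, clip(4.4859) = 2.0
Projection = [2.0, 2.0]
Squared diffs: [44.9999, 6.1797]
Distance = sqrt(51.1796) = 7.154


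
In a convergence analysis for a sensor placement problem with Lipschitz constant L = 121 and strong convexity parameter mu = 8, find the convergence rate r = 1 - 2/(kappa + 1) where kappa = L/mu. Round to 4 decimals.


Step 1: Compute the condition number.
kappa = L/mu = 121/8 = 15.125
Step 2: Compute the convergence rate.
r = 1 - 2/(kappa + 1) = 1 - 2*mu/(L + mu) = (L - mu)/(L + mu) = 113/129 = 0.876


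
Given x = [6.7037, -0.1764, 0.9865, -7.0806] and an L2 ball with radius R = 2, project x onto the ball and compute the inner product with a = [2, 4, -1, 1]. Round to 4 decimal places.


Step 1: Compute ||x|| (intermediates to 6 decimals).
||x|| = sqrt(6.7037^2 + (-0.1764)^2 + 0.9865^2 + (-7.0806)^2) = 9.801979
Step 2: Project.
Since ||x|| > R, scale = R/||x|| = 2/9.801979 = 0.20404, proj(x) = scale * x
proj(x) = [1.367823, -0.035993, 0.201285, -1.444726]
Step 3: Dot product.
a^T * proj(x) = 2*1.367823 + 4*(-0.035993) - 1*0.201285 + 1*(-1.444726) = 0.9457


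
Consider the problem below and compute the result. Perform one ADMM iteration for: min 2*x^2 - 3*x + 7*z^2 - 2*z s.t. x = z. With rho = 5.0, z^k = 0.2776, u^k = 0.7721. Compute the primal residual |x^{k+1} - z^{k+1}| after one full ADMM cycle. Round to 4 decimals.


ADMM iteration with rho = 5.0, z^k = 0.2776, u^k = 0.7721
Step 1: x-update.
Minimize 2*x^2 - 3*x + (5.0/2)*(x - 0.2776 + 0.7721)^2
FOC: (2*2 + 5.0)*x = 3 + 5.0*(0.2776 - 0.7721)
x^{k+1} = 0.0586
Step 2: z-update.
Minimize 7*z^2 - 2*z + (5.0/2)*(0.0586 - z + 0.7721)^2
FOC: (2*7 + 5.0)*z = 2 + 5.0*(0.0586 + 0.7721)
z^{k+1} = 0.3239
Step 3: u-update.
u^{k+1} = 0.7721 + 0.0586 - 0.3239 = 0.5068
Step 4: Primal residual = |0.0586 - 0.3239| = 0.2653


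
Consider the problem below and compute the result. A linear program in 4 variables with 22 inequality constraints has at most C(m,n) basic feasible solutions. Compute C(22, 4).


Each vertex corresponds to some choice of n active constraints out of m, so the number of vertices is at most C(m, n) = m! / (n!(m-n)!).
m = 22, n = 4
Numerator: 22 * 21 * 20 * 19
Denominator: 4! = 24
C(22, 4) = 7315


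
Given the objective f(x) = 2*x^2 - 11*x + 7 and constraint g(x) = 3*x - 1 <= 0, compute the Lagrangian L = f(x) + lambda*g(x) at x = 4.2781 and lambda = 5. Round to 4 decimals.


Step 1: Evaluate f(x).
f(4.2781) = 2*4.2781^2 - 11*4.2781 + 7 = -3.4548
Step 2: Evaluate g(x).
g(4.2781) = 3*4.2781 - 1 = 11.8343
Step 3: Compute Lagrangian.
L = -3.4548 + 5*11.8343 = 55.7167


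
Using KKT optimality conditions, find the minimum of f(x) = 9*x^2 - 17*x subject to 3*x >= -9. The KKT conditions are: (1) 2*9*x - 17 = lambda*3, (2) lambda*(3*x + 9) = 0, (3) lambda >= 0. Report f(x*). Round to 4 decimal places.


Step 1: Try lambda = 0 (constraint inactive).
Stationarity: 2*9*x - 17 = 0
x* = 17/(2*9) = 17/18 = 0.9444 (rounded; the exact value 17/18 is used below)
Check constraint: 3*0.9444 = 2.8332 >= -9 -- satisfied.
Step 2: Compute optimal value.
f(x*) = 9*(17/18)^2 - 17*(17/18) = -8.0278


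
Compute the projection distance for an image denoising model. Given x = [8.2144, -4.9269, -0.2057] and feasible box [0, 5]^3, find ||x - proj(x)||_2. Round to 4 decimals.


Project each component onto [0, 5].
clip(8.2144) = 5.0, clip(-4.9269) = 0.0, clip(-0.2057) = 0.0
Projection = [5.0, 0.0, 0.0]
Squared diffs: [10.3324, 24.2743, 0.0423]
Distance = sqrt(34.649) = 5.8863


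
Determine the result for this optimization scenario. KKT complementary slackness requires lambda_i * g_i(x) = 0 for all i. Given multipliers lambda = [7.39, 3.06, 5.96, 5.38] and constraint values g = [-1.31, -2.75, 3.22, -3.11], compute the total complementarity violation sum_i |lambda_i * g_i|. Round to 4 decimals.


KKT complementary slackness check:
lambda_1 * g_1 = 7.39 * -1.31 = -9.6809
lambda_2 * g_2 = 3.06 * -2.75 = -8.415
lambda_3 * g_3 = 5.96 * 3.22 = 19.1912
lambda_4 * g_4 = 5.38 * -3.11 = -16.7318
Total violation = 9.6809 + 8.415 + 19.1912 + 16.7318 = 54.0189


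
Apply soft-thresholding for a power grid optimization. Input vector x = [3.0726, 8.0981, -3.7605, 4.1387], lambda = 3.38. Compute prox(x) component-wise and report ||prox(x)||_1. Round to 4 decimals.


Soft-thresholding with lambda = 3.38:
prox(3.0726) = sign(3.0726)*max(|3.0726| - 3.38, 0) = 0.0
prox(8.0981) = sign(8.0981)*max(|8.0981| - 3.38, 0) = 4.7181
prox(-3.7605) = sign(-3.7605)*max(|-3.7605| - 3.38, 0) = -0.3805
prox(4.1387) = sign(4.1387)*max(|4.1387| - 3.38, 0) = 0.7587
prox(x) = [0.0, 4.7181, -0.3805, 0.7587]
||prox(x)||_1 = 0.0 + 4.7181 + 0.3805 + 0.7587 = 5.8573


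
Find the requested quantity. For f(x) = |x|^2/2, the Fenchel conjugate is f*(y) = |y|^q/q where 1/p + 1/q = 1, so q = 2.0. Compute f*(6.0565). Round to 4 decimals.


The conjugate exponent q satisfies 1/p + 1/q = 1.
p = 2, so q = 2/(2 - 1) = 2.0
|y|^q = 6.0565^2.0 = 36.6812
f*(6.0565) = 36.6812 / 2.0 = 18.3406


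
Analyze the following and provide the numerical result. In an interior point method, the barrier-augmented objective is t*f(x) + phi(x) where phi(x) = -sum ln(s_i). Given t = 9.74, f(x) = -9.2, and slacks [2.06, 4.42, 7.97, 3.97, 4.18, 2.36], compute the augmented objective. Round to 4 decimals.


Step 1: Compute log-barrier.
ln values: [0.7227, 1.4861, 2.0757, 1.3788, 1.4303, 0.8587]
phi = -(0.7227 + 1.4861 + 2.0757 + 1.3788 + 1.4303 + 0.8587) = -7.9523
Step 2: Compute augmented objective.
t*f(x) = 9.74*-9.2 = -89.608
Total = -89.608 - 7.9523 = -97.5603


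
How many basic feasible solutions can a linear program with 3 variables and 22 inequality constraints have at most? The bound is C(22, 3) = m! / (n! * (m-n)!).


Each vertex corresponds to some choice of n active constraints out of m, so the number of vertices is at most C(m, n) = m! / (n!(m-n)!).
m = 22, n = 3
Numerator: 22 * 21 * 20
Denominator: 3! = 6
C(22, 3) = 1540


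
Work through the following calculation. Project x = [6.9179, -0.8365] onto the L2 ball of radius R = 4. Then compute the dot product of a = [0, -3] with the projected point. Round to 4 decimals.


Step 1: Compute ||x|| (intermediates to 6 decimals).
||x|| = sqrt(6.9179^2 + (-0.8365)^2) = 6.968291
Step 2: Project.
Since ||x|| > R, scale = R/||x|| = 4/6.968291 = 0.574029, proj(x) = scale * x
proj(x) = [3.971075, -0.480175]
Step 3: Dot product.
a^T * proj(x) = 0*3.971075 - 3*(-0.480175) = 1.4405


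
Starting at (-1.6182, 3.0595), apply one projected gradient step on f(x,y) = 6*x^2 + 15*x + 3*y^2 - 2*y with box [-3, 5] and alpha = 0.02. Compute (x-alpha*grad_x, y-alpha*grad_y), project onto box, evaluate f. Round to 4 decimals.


Step 1: Compute gradient at (-1.6182, 3.0595).
grad_x = 2*6*-1.6182 + 15 = -4.4184
grad_y = 2*3*3.0595 - 2 = 16.357
Step 2: Gradient step.
x_raw = -1.6182 - 0.02*-4.4184 = -1.5298
y_raw = 3.0595 - 0.02*16.357 = 2.7324
Step 3: Project onto [-3, 5].
x_proj = clip(-1.5298) = -1.5298
y_proj = clip(2.7324) = 2.7324
Step 4: Evaluate f.
f(-1.5298, 2.7324) = 8.0275


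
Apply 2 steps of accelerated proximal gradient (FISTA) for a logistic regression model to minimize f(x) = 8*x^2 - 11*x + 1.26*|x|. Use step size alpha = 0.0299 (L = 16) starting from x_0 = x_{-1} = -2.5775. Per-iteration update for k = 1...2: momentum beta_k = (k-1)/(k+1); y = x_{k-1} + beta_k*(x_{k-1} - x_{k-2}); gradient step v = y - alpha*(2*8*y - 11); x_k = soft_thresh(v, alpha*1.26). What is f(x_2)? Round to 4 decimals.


FISTA on f(x) = 8*x^2 - 11*x + 1.26*|x|
L = 16, alpha = 0.0299
Iteration 1: beta = 0.0, y = -2.5775 + 0.0*(-2.5775 + 2.5775) = -2.5775
  grad(y) = -52.24, v = y - alpha*grad = -1.0155
  prox(v) = soft_thresh(-1.0155, 0.0377) = -0.9779
Iteration 2: beta = 0.3333, y = -0.9779 + 0.3333*(-0.9779 + 2.5775) = -0.4446
  grad(y) = -18.1141, v = y - alpha*grad = 0.097
  prox(v) = soft_thresh(0.097, 0.0377) = 0.0593
f(x_2) = 8*0.0593^2 - 11*0.0593 + 1.26*|0.0593| = -0.5495


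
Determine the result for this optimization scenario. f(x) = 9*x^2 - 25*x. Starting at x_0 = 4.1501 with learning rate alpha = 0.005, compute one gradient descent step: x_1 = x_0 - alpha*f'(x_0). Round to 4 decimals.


We compute the gradient at x_0 and apply the update.
f'(x) = 18*x - 25
f'(4.1501) = 18*4.1501 - 25 = 49.7018
x_1 = 4.1501 - 0.005*49.7018 = 3.9016


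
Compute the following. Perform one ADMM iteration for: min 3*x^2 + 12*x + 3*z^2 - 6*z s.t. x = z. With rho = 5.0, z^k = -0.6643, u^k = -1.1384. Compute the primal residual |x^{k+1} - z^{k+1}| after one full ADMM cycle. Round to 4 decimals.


ADMM iteration with rho = 5.0, z^k = -0.6643, u^k = -1.1384
Step 1: x-update.
Minimize 3*x^2 + 12*x + (5.0/2)*(x + 0.6643 - 1.1384)^2
FOC: (2*3 + 5.0)*x = -12 + 5.0*(-0.6643 + 1.1384)
x^{k+1} = -0.8754
Step 2: z-update.
Minimize 3*z^2 - 6*z + (5.0/2)*(-0.8754 - z - 1.1384)^2
FOC: (2*3 + 5.0)*z = 6 + 5.0*(-0.8754 - 1.1384)
z^{k+1} = -0.3699
Step 3: u-update.
u^{k+1} = -1.1384 - 0.8754 + 0.3699 = -1.6439
Step 4: Primal residual = |-0.8754 + 0.3699| = 0.5055


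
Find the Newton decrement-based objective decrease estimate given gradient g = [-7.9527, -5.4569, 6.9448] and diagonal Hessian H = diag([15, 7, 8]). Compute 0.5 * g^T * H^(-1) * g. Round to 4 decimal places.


Step 1: H is diagonal, so H^(-1) * g = [-0.5302, -0.7796, 0.8681].
Step 2: g^T H^(-1) g = sum_i g_i^2 / H_ii
  = (-7.9527)^2/15 + (-5.4569)^2/7 + (6.9448)^2/8
  = 4.2164 + 4.254 + 6.0288 = 14.4991
Step 3: Objective decrease = 0.5 * g^T H^(-1) g = 7.2496


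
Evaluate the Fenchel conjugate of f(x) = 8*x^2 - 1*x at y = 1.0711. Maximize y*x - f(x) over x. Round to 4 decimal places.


f*(y) = sup_x {y*x - a*x^2 - b*x} = sup_x {(y-b)*x - a*x^2}
FOC: (y - b) - 2a*x = 0 => x* = (y - b)/(2a)
x* = (1.0711 + 1)/(2*8) = 0.1294
f*(1.0711) = (y-b)^2/(4a) = (1.0711 + 1)^2/(4*8)
= 4.2895/32 = 0.134


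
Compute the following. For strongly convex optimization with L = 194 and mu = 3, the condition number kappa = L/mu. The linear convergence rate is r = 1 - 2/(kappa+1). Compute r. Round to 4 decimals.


Step 1: Compute the condition number.
kappa = L/mu = 194/3 = 64.6667
Step 2: Compute the convergence rate.
r = 1 - 2/(kappa + 1) = 1 - 2*mu/(L + mu) = (L - mu)/(L + mu) = 191/197 = 0.9695


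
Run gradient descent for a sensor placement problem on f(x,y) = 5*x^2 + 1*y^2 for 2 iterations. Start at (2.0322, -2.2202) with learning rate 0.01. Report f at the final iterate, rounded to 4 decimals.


Gradient descent on f(x,y) = 5*x^2 + 1*y^2.
Starting point: (2.0322, -2.2202), alpha = 0.01
Step 1: grad_x = 2*5*2.0322 = 20.322, grad_y = 2*1*-2.2202 = -4.4404
  x_1 = 2.0322 - 0.01*20.322 = 1.829
  y_1 = -2.2202 - 0.01*-4.4404 = -2.1758
Step 2: grad_x = 2*5*1.829 = 18.2898, grad_y = 2*1*-2.1758 = -4.3516
  x_2 = 1.829 - 0.01*18.2898 = 1.6461
  y_2 = -2.1758 - 0.01*-4.3516 = -2.1323
f(1.6461, -2.1323) = 5*1.6461^2 + 1*(-2.1323)^2 = 18.0945


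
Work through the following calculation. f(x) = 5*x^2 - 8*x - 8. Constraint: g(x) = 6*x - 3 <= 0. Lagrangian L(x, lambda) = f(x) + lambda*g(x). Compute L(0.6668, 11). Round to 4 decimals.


Step 1: Evaluate f(x).
f(0.6668) = 5*0.6668^2 - 8*0.6668 - 8 = -11.1113
Step 2: Evaluate g(x).
g(0.6668) = 6*0.6668 - 3 = 1.0008
Step 3: Compute Lagrangian.
L = -11.1113 + 11*1.0008 = -0.1025


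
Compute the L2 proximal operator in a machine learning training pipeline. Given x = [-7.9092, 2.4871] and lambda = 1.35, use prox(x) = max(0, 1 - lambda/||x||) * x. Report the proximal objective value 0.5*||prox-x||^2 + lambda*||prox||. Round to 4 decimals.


Step 1: Compute ||x||.
||x|| = 8.291
Step 2: Compute scaling factor.
scale = max(0, 1 - 1.35/8.291) = 0.8372
Step 3: prox(x) = [-6.6214, 2.0821]
||prox(x)|| = 6.941
Step 4: Proximal objective.
0.5*||prox-x||^2 = 0.9113
lambda*||prox|| = 9.3704
Total = 10.2816


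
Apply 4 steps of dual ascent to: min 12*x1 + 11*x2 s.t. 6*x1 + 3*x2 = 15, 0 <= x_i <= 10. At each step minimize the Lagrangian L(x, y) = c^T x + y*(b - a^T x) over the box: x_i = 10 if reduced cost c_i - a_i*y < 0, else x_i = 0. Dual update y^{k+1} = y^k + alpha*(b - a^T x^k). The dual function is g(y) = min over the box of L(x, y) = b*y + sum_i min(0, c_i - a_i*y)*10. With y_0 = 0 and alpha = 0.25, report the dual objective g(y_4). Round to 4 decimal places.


Dual ascent for LP: min 12*x1 + 11*x2, 6*x1 + 3*x2 = 15, 0 <= x_i <= 10
Step 1: y^k = 0.0, reduced costs: (12.0, 11.0)
  x^k = (0.0, 0.0), subgradient = b - a^T x = 15.0
  y^{k+1} = 0.0 + 0.25*15.0 = 3.75
Step 2: y^k = 3.75, reduced costs: (-10.5, -0.25)
  x^k = (10.0, 10.0), subgradient = b - a^T x = -75.0
  y^{k+1} = 3.75 + 0.25*-75.0 = -15.0
Step 3: y^k = -15.0, reduced costs: (102.0, 56.0)
  x^k = (0.0, 0.0), subgradient = b - a^T x = 15.0
  y^{k+1} = -15.0 + 0.25*15.0 = -11.25
Step 4: y^k = -11.25, reduced costs: (79.5, 44.75)
  x^k = (0.0, 0.0), subgradient = b - a^T x = 15.0
  y^{k+1} = -11.25 + 0.25*15.0 = -7.5
Dual objective at y_4 = -7.5: reduced costs (57.0, 33.5), box minimizer x = (0.0, 0.0)
g(y_4) = b*y + (c1 - a1*y)*x1 + (c2 - a2*y)*x2 = 15*(-7.5) + 57.0*0.0 + 33.5*0.0 = -112.5 + 0.0 + 0.0 = -112.5


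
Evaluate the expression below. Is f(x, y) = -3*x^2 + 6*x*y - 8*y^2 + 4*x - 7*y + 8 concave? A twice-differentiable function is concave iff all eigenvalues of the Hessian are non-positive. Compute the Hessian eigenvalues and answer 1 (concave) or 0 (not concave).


The Hessian of f(x,y) = -3*x^2 + 6*x*y - 8*y^2 + 4*x - 7*y + 8 is:
H = [[-6, 6], [6, -16]]
Trace = -6 - 16 = -22
Determinant = -6*-16 - (6)^2 = 60
Discriminant = (-22)^2 - 4*60 = 244.0
Eigenvalues: lambda_1 = -18.8102, lambda_2 = -3.1898
The function is concave.

1


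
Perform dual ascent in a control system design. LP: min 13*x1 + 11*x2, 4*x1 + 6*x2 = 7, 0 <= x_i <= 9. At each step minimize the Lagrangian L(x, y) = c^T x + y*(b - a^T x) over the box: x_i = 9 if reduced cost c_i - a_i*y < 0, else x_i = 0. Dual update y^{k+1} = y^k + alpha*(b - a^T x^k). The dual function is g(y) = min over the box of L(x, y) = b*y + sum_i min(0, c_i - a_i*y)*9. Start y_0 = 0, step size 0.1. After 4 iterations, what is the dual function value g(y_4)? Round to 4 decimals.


Dual ascent for LP: min 13*x1 + 11*x2, 4*x1 + 6*x2 = 7, 0 <= x_i <= 9
Step 1: y^k = 0.0, reduced costs: (13.0, 11.0)
  x^k = (0.0, 0.0), subgradient = b - a^T x = 7.0
  y^{k+1} = 0.0 + 0.1*7.0 = 0.7
Step 2: y^k = 0.7, reduced costs: (10.2, 6.8)
  x^k = (0.0, 0.0), subgradient = b - a^T x = 7.0
  y^{k+1} = 0.7 + 0.1*7.0 = 1.4
Step 3: y^k = 1.4, reduced costs: (7.4, 2.6)
  x^k = (0.0, 0.0), subgradient = b - a^T x = 7.0
  y^{k+1} = 1.4 + 0.1*7.0 = 2.1
Step 4: y^k = 2.1, reduced costs: (4.6, -1.6)
  x^k = (0.0, 9.0), subgradient = b - a^T x = -47.0
  y^{k+1} = 2.1 + 0.1*-47.0 = -2.6
Dual objective at y_4 = -2.6: reduced costs (23.4, 26.6), box minimizer x = (0.0, 0.0)
g(y_4) = b*y + (c1 - a1*y)*x1 + (c2 - a2*y)*x2 = 7*(-2.6) + 23.4*0.0 + 26.6*0.0 = -18.2 + 0.0 + 0.0 = -18.2


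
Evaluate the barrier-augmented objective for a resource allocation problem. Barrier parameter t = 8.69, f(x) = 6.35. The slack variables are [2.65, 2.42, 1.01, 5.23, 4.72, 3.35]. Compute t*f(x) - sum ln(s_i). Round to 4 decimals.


Step 1: Compute log-barrier.
ln values: [0.9746, 0.8838, 0.01, 1.6544, 1.5518, 1.209]
phi = -(0.9746 + 0.8838 + 0.01 + 1.6544 + 1.5518 + 1.209) = -6.2835
Step 2: Compute augmented objective.
t*f(x) = 8.69*6.35 = 55.1815
Total = 55.1815 - 6.2835 = 48.898


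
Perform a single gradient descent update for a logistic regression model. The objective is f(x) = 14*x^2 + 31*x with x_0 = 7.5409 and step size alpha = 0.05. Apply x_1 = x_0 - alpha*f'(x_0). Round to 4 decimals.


We compute the gradient at x_0 and apply the update.
f'(x) = 28*x + 31
f'(7.5409) = 28*7.5409 + 31 = 242.1452
x_1 = 7.5409 - 0.05*242.1452 = -4.5664


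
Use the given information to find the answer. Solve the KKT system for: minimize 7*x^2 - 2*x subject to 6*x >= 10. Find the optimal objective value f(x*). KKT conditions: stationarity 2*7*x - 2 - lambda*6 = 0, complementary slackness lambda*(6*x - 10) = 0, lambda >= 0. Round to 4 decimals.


Step 1: Try lambda = 0 (constraint inactive).
x_unc = 2/(2*7) = 0.1429
Check: 6*0.1429 = 0.8574 < 10 -- violated!
Step 2: Constraint must be active: 6*x = 10
x* = 10/6 = 5/3 = 1.6667 (rounded; the exact value 5/3 is used below)
lambda = (2*7*(5/3) - 2)/6 = 3.5556
Step 3: Compute optimal value.
f(x*) = 7*(5/3)^2 - 2*(5/3) = 16.1111


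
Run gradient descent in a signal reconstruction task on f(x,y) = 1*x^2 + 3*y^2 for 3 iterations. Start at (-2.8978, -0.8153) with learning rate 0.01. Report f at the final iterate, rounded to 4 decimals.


Gradient descent on f(x,y) = 1*x^2 + 3*y^2.
Starting point: (-2.8978, -0.8153), alpha = 0.01
Step 1: grad_x = 2*1*-2.8978 = -5.7956, grad_y = 2*3*-0.8153 = -4.8918
  x_1 = -2.8978 - 0.01*-5.7956 = -2.8398
  y_1 = -0.8153 - 0.01*-4.8918 = -0.7664
Step 2: grad_x = 2*1*-2.8398 = -5.6797, grad_y = 2*3*-0.7664 = -4.5983
  x_2 = -2.8398 - 0.01*-5.6797 = -2.783
  y_2 = -0.7664 - 0.01*-4.5983 = -0.7204
Step 3: grad_x = 2*1*-2.783 = -5.5661, grad_y = 2*3*-0.7204 = -4.3224
  x_3 = -2.783 - 0.01*-5.5661 = -2.7274
  y_3 = -0.7204 - 0.01*-4.3224 = -0.6772
f(-2.7274, -0.6772) = 1*(-2.7274)^2 + 3*(-0.6772)^2 = 8.8143


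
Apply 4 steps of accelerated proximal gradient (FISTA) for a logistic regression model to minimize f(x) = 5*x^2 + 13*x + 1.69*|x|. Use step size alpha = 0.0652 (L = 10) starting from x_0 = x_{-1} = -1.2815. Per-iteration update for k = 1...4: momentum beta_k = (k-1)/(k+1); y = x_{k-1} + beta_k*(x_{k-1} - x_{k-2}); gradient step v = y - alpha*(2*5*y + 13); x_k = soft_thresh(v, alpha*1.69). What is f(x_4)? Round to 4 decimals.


FISTA on f(x) = 5*x^2 + 13*x + 1.69*|x|
L = 10, alpha = 0.0652
Iteration 1: beta = 0.0, y = -1.2815 + 0.0*(-1.2815 + 1.2815) = -1.2815
  grad(y) = 0.185, v = y - alpha*grad = -1.2936
  prox(v) = soft_thresh(-1.2936, 0.1102) = -1.1834
Iteration 2: beta = 0.3333, y = -1.1834 + 0.3333*(-1.1834 + 1.2815) = -1.1507
  grad(y) = 1.4933, v = y - alpha*grad = -1.248
  prox(v) = soft_thresh(-1.248, 0.1102) = -1.1378
Iteration 3: beta = 0.5, y = -1.1378 + 0.5*(-1.1378 + 1.1834) = -1.1151
  grad(y) = 1.8492, v = y - alpha*grad = -1.2356
  prox(v) = soft_thresh(-1.2356, 0.1102) = -1.1255
Iteration 4: beta = 0.6, y = -1.1255 + 0.6*(-1.1255 + 1.1378) = -1.118
  grad(y) = 1.8197, v = y - alpha*grad = -1.2367
  prox(v) = soft_thresh(-1.2367, 0.1102) = -1.1265
f(x_4) = 5*(-1.1265)^2 + 13*(-1.1265) + 1.69*|-1.1265| = -6.3957


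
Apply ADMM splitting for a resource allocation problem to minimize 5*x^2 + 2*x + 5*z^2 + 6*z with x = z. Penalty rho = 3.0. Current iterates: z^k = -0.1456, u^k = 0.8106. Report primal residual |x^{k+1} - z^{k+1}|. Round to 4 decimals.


ADMM iteration with rho = 3.0, z^k = -0.1456, u^k = 0.8106
Step 1: x-update.
Minimize 5*x^2 + 2*x + (3.0/2)*(x + 0.1456 + 0.8106)^2
FOC: (2*5 + 3.0)*x = -2 + 3.0*(-0.1456 - 0.8106)
x^{k+1} = -0.3745
Step 2: z-update.
Minimize 5*z^2 + 6*z + (3.0/2)*(-0.3745 - z + 0.8106)^2
FOC: (2*5 + 3.0)*z = -6 + 3.0*(-0.3745 + 0.8106)
z^{k+1} = -0.3609
Step 3: u-update.
u^{k+1} = 0.8106 - 0.3745 + 0.3609 = 0.797
Step 4: Primal residual = |-0.3745 + 0.3609| = 0.0136


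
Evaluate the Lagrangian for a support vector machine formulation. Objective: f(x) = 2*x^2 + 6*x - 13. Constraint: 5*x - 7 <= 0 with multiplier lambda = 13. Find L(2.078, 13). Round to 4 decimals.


Step 1: Evaluate f(x).
f(2.078) = 2*2.078^2 + 6*2.078 - 13 = 8.1042
Step 2: Evaluate g(x).
g(2.078) = 5*2.078 - 7 = 3.39
Step 3: Compute Lagrangian.
L = 8.1042 + 13*3.39 = 52.1742


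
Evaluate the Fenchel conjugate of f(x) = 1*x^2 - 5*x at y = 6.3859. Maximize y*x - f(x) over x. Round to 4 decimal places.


f*(y) = sup_x {y*x - a*x^2 - b*x} = sup_x {(y-b)*x - a*x^2}
FOC: (y - b) - 2a*x = 0 => x* = (y - b)/(2a)
x* = (6.3859 + 5)/(2*1) = 5.693
f*(6.3859) = (y-b)^2/(4a) = (6.3859 + 5)^2/(4*1)
= 129.6387/4 = 32.4097


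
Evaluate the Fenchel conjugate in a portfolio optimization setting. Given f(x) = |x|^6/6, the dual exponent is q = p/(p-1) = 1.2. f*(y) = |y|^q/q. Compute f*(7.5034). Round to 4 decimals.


The conjugate exponent q satisfies 1/p + 1/q = 1.
p = 6, so q = 6/(6 - 1) = 1.2
|y|^q = 7.5034^1.2 = 11.2282
f*(7.5034) = 11.2282 / 1.2 = 9.3568


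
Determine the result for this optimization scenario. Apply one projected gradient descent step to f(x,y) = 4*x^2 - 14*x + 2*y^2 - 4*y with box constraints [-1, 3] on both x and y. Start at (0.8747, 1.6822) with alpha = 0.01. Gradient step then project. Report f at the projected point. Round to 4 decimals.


Step 1: Compute gradient at (0.8747, 1.6822).
grad_x = 2*4*0.8747 - 14 = -7.0024
grad_y = 2*2*1.6822 - 4 = 2.7288
Step 2: Gradient step.
x_raw = 0.8747 - 0.01*-7.0024 = 0.9447
y_raw = 1.6822 - 0.01*2.7288 = 1.6549
Step 3: Project onto [-1, 3].
x_proj = clip(0.9447) = 0.9447
y_proj = clip(1.6549) = 1.6549
Step 4: Evaluate f.
f(0.9447, 1.6549) = -10.7983


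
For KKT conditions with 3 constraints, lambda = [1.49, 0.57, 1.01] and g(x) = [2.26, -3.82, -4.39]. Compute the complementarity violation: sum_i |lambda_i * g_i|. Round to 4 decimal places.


KKT complementary slackness check:
lambda_1 * g_1 = 1.49 * 2.26 = 3.3674
lambda_2 * g_2 = 0.57 * -3.82 = -2.1774
lambda_3 * g_3 = 1.01 * -4.39 = -4.4339
Total violation = 3.3674 + 2.1774 + 4.4339 = 9.9787


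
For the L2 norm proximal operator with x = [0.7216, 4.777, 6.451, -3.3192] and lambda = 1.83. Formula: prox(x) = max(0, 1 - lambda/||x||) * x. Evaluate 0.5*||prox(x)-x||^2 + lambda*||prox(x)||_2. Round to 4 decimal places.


Step 1: Compute ||x||.
||x|| = 8.7162
Step 2: Compute scaling factor.
scale = max(0, 1 - 1.83/8.7162) = 0.79
Step 3: prox(x) = [0.5701, 3.7741, 5.0966, -2.6223]
||prox(x)|| = 6.8862
Step 4: Proximal objective.
0.5*||prox-x||^2 = 1.6745
lambda*||prox|| = 12.6017
Total = 14.2763


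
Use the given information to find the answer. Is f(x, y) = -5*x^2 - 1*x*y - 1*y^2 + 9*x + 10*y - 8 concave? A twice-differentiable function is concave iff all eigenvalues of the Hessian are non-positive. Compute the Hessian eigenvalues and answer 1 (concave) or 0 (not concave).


The Hessian of f(x,y) = -5*x^2 - 1*x*y - 1*y^2 + 9*x + 10*y - 8 is:
H = [[-10, -1], [-1, -2]]
Trace = -10 - 2 = -12
Determinant = -10*-2 - (-1)^2 = 19
Discriminant = (-12)^2 - 4*19 = 68.0
Eigenvalues: lambda_1 = -10.1231, lambda_2 = -1.8769
The function is concave.

1


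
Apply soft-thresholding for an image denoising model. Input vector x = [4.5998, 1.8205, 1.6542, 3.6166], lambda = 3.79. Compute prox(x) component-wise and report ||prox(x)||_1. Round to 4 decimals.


Soft-thresholding with lambda = 3.79:
prox(4.5998) = sign(4.5998)*max(|4.5998| - 3.79, 0) = 0.8098
prox(1.8205) = sign(1.8205)*max(|1.8205| - 3.79, 0) = 0.0
prox(1.6542) = sign(1.6542)*max(|1.6542| - 3.79, 0) = 0.0
prox(3.6166) = sign(3.6166)*max(|3.6166| - 3.79, 0) = 0.0
prox(x) = [0.8098, 0.0, 0.0, 0.0]
||prox(x)||_1 = 0.8098 + 0.0 + 0.0 + 0.0 = 0.8098


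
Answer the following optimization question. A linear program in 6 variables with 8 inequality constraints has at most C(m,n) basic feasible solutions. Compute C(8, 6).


Each vertex corresponds to some choice of n active constraints out of m, so the number of vertices is at most C(m, n) = m! / (n!(m-n)!).
m = 8, n = 6
Numerator: 8 * 7 * 6 * 5 * 4 * 3
Denominator: 6! = 720
C(8, 6) = 28


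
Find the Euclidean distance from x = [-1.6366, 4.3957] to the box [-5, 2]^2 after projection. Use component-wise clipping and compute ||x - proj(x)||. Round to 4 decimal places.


Project each component onto [-5, 2].
clip(-1.6366) = -1.6366, clip(4.3957) = 2.0
Projection = [-1.6366, 2.0]
Squared diffs: [0.0, 5.7394]
Distance = sqrt(5.7394) = 2.3957


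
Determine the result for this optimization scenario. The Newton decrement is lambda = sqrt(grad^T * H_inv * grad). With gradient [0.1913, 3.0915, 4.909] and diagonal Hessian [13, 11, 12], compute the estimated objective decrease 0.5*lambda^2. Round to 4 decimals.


Step 1: H is diagonal, so H^(-1) * g = [0.0147, 0.281, 0.4091].
Step 2: g^T H^(-1) g = sum_i g_i^2 / H_ii
  = (0.1913)^2/13 + (3.0915)^2/11 + (4.909)^2/12
  = 0.0028 + 0.8689 + 2.0082 = 2.8799
Step 3: Objective decrease = 0.5 * g^T H^(-1) g = 1.4399


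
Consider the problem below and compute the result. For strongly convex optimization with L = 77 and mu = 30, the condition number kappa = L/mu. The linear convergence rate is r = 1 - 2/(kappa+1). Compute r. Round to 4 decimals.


Step 1: Compute the condition number.
kappa = L/mu = 77/30 = 2.5667
Step 2: Compute the convergence rate.
r = 1 - 2/(kappa + 1) = 1 - 2*mu/(L + mu) = (L - mu)/(L + mu) = 47/107 = 0.4393


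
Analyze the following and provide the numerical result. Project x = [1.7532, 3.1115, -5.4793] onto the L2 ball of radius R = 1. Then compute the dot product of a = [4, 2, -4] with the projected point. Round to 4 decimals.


Step 1: Compute ||x|| (intermediates to 6 decimals).
||x|| = sqrt(1.7532^2 + 3.1115^2 + (-5.4793)^2) = 6.540479
Step 2: Project.
Since ||x|| > R, scale = R/||x|| = 1/6.540479 = 0.152894, proj(x) = scale * x
proj(x) = [0.268054, 0.47573, -0.837752]
Step 3: Dot product.
a^T * proj(x) = 4*0.268054 + 2*0.47573 - 4*(-0.837752) = 5.3747


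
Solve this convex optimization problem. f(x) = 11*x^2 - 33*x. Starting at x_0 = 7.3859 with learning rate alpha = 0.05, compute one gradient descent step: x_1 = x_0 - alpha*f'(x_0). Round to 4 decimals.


We compute the gradient at x_0 and apply the update.
f'(x) = 22*x - 33
f'(7.3859) = 22*7.3859 - 33 = 129.4898
x_1 = 7.3859 - 0.05*129.4898 = 0.9114


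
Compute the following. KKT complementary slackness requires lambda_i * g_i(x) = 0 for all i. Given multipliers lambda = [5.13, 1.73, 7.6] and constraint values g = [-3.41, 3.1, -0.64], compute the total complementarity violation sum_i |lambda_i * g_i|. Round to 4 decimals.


KKT complementary slackness check:
lambda_1 * g_1 = 5.13 * -3.41 = -17.4933
lambda_2 * g_2 = 1.73 * 3.1 = 5.363
lambda_3 * g_3 = 7.6 * -0.64 = -4.864
Total violation = 17.4933 + 5.363 + 4.864 = 27.7203


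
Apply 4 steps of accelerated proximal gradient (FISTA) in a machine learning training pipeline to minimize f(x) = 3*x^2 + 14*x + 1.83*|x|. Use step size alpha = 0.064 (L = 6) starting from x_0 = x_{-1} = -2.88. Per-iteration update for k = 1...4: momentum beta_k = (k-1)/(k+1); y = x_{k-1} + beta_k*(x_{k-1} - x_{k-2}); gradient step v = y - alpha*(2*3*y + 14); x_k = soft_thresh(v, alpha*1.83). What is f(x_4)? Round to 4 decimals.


FISTA on f(x) = 3*x^2 + 14*x + 1.83*|x|
L = 6, alpha = 0.064
Iteration 1: beta = 0.0, y = -2.88 + 0.0*(-2.88 + 2.88) = -2.88
  grad(y) = -3.28, v = y - alpha*grad = -2.6701
  prox(v) = soft_thresh(-2.6701, 0.1171) = -2.553
Iteration 2: beta = 0.3333, y = -2.553 + 0.3333*(-2.553 + 2.88) = -2.4439
  grad(y) = -0.6637, v = y - alpha*grad = -2.4015
  prox(v) = soft_thresh(-2.4015, 0.1171) = -2.2844
Iteration 3: beta = 0.5, y = -2.2844 + 0.5*(-2.2844 + 2.553) = -2.15
  grad(y) = 1.0997, v = y - alpha*grad = -2.2204
  prox(v) = soft_thresh(-2.2204, 0.1171) = -2.1033
Iteration 4: beta = 0.6, y = -2.1033 + 0.6*(-2.1033 + 2.2844) = -1.9947
  grad(y) = 2.0319, v = y - alpha*grad = -2.1247
  prox(v) = soft_thresh(-2.1247, 0.1171) = -2.0076
f(x_4) = 3*(-2.0076)^2 + 14*(-2.0076) + 1.83*|-2.0076| = -12.3411


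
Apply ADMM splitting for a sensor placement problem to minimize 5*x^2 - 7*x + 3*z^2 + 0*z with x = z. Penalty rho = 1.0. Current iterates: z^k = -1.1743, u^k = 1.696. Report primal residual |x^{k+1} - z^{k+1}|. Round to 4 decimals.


ADMM iteration with rho = 1.0, z^k = -1.1743, u^k = 1.696
Step 1: x-update.
Minimize 5*x^2 - 7*x + (1.0/2)*(x + 1.1743 + 1.696)^2
FOC: (2*5 + 1.0)*x = 7 + 1.0*(-1.1743 - 1.696)
x^{k+1} = 0.3754
Step 2: z-update.
Minimize 3*z^2 + 0*z + (1.0/2)*(0.3754 - z + 1.696)^2
FOC: (2*3 + 1.0)*z = 0 + 1.0*(0.3754 + 1.696)
z^{k+1} = 0.2959
Step 3: u-update.
u^{k+1} = 1.696 + 0.3754 - 0.2959 = 1.7755
Step 4: Primal residual = |0.3754 - 0.2959| = 0.0795


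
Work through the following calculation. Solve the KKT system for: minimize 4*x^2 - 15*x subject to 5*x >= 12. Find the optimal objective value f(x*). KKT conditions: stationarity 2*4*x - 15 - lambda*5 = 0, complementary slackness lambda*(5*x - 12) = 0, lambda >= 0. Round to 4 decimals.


Step 1: Try lambda = 0 (constraint inactive).
x_unc = 15/(2*4) = 1.875
Check: 5*1.875 = 9.375 < 12 -- violated!
Step 2: Constraint must be active: 5*x = 12
x* = 12/5 = 2.4
lambda = (2*4*2.4 - 15)/5 = 0.84
Step 3: Compute optimal value.
f(x*) = 4*2.4^2 - 15*2.4 = -12.96


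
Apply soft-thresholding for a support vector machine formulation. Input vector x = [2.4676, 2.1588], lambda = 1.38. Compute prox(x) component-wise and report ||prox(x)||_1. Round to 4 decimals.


Soft-thresholding with lambda = 1.38:
prox(2.4676) = sign(2.4676)*max(|2.4676| - 1.38, 0) = 1.0876
prox(2.1588) = sign(2.1588)*max(|2.1588| - 1.38, 0) = 0.7788
prox(x) = [1.0876, 0.7788]
||prox(x)||_1 = 1.0876 + 0.7788 = 1.8664


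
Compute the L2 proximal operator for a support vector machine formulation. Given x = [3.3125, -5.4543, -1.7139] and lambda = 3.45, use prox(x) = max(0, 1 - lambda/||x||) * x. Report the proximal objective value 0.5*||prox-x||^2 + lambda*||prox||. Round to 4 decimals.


Step 1: Compute ||x||.
||x|| = 6.6075
Step 2: Compute scaling factor.
scale = max(0, 1 - 3.45/6.6075) = 0.4779
Step 3: prox(x) = [1.5829, -2.6064, -0.819]
||prox(x)|| = 3.1575
Step 4: Proximal objective.
0.5*||prox-x||^2 = 5.9513
lambda*||prox|| = 10.8934
Total = 16.8447


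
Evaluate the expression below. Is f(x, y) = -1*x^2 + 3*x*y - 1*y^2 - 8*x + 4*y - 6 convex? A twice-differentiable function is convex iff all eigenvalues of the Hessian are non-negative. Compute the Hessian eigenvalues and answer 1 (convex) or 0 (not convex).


The Hessian of f(x,y) = -1*x^2 + 3*x*y - 1*y^2 - 8*x + 4*y - 6 is:
H = [[-2, 3], [3, -2]]
Trace = -2 - 2 = -4
Determinant = -2*-2 - (3)^2 = -5
Discriminant = (-4)^2 - 4*-5 = 36.0
Eigenvalues: lambda_1 = -5.0, lambda_2 = 1.0
The function is not convex.

0


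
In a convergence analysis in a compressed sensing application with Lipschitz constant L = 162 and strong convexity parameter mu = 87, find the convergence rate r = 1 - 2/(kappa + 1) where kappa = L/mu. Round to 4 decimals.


Step 1: Compute the condition number.
kappa = L/mu = 162/87 = 1.8621
Step 2: Compute the convergence rate.
r = 1 - 2/(kappa + 1) = 1 - 2*mu/(L + mu) = (L - mu)/(L + mu) = 75/249 = 0.3012


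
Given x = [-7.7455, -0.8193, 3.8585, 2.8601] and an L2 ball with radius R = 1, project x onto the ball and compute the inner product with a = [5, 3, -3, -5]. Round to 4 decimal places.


Step 1: Compute ||x|| (intermediates to 6 decimals).
||x|| = sqrt((-7.7455)^2 + (-0.8193)^2 + 3.8585^2 + 2.8601^2) = 9.150531
Step 2: Project.
Since ||x|| > R, scale = R/||x|| = 1/9.150531 = 0.109283, proj(x) = scale * x
proj(x) = [-0.846451, -0.089536, 0.421668, 0.31256]
Step 3: Dot product.
a^T * proj(x) = 5*(-0.846451) + 3*(-0.089536) - 3*0.421668 - 5*0.31256 = -7.3287


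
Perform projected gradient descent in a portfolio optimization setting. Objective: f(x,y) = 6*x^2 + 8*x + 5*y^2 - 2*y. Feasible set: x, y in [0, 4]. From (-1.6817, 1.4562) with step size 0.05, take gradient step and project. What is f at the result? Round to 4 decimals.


Step 1: Compute gradient at (-1.6817, 1.4562).
grad_x = 2*6*-1.6817 + 8 = -12.1804
grad_y = 2*5*1.4562 - 2 = 12.562
Step 2: Gradient step.
x_raw = -1.6817 - 0.05*-12.1804 = -1.0727
y_raw = 1.4562 - 0.05*12.562 = 0.8281
Step 3: Project onto [0, 4].
x_proj = clip(-1.0727) = 0.0
y_proj = clip(0.8281) = 0.8281
Step 4: Evaluate f.
f(0.0, 0.8281) = 1.7725


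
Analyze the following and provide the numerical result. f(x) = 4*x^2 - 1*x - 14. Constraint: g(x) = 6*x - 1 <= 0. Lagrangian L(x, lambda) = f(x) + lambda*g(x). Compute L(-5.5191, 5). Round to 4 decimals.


Step 1: Evaluate f(x).
f(-5.5191) = 4*(-5.5191)^2 - 1*(-5.5191) - 14 = 113.361
Step 2: Evaluate g(x).
g(-5.5191) = 6*-5.5191 - 1 = -34.1146
Step 3: Compute Lagrangian.
L = 113.361 + 5*-34.1146 = -57.212


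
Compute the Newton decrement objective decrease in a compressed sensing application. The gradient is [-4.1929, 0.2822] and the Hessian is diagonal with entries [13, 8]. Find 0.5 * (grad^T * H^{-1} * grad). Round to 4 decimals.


Step 1: H is diagonal, so H^(-1) * g = [-0.3225, 0.0353].
Step 2: g^T H^(-1) g = sum_i g_i^2 / H_ii
  = (-4.1929)^2/13 + (0.2822)^2/8
  = 1.3523 + 0.01 = 1.3623
Step 3: Objective decrease = 0.5 * g^T H^(-1) g = 0.6811


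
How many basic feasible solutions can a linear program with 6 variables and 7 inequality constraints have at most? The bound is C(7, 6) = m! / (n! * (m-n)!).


Each vertex corresponds to some choice of n active constraints out of m, so the number of vertices is at most C(m, n) = m! / (n!(m-n)!).
m = 7, n = 6
Numerator: 7 * 6 * 5 * 4 * 3 * 2
Denominator: 6! = 720
C(7, 6) = 7


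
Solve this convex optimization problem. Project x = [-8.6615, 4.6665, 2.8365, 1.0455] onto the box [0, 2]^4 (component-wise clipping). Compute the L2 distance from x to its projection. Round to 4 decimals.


Project each component onto [0, 2].
clip(-8.6615) = 0.0, clip(4.6665) = 2.0, clip(2.8365) = 2.0, clip(1.0455) = 1.0455
Projection = [0.0, 2.0, 2.0, 1.0455]
Squared diffs: [75.0216, 7.1102, 0.6997, 0.0]
Distance = sqrt(82.8315) = 9.1012


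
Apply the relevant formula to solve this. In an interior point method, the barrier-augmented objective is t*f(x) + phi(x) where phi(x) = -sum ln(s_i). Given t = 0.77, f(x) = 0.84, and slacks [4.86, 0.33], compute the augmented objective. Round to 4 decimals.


Step 1: Compute log-barrier.
ln values: [1.581, -1.1087]
phi = -(1.581 - 1.1087) = -0.4724
Step 2: Compute augmented objective.
t*f(x) = 0.77*0.84 = 0.6468
Total = 0.6468 - 0.4724 = 0.1744


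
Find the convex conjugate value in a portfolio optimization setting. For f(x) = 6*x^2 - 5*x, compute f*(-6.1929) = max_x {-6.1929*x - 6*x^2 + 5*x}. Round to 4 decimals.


f*(y) = sup_x {y*x - a*x^2 - b*x} = sup_x {(y-b)*x - a*x^2}
FOC: (y - b) - 2a*x = 0 => x* = (y - b)/(2a)
x* = (-6.1929 + 5)/(2*6) = -0.0994
f*(-6.1929) = (y-b)^2/(4a) = (-6.1929 + 5)^2/(4*6)
= 1.423/24 = 0.0593


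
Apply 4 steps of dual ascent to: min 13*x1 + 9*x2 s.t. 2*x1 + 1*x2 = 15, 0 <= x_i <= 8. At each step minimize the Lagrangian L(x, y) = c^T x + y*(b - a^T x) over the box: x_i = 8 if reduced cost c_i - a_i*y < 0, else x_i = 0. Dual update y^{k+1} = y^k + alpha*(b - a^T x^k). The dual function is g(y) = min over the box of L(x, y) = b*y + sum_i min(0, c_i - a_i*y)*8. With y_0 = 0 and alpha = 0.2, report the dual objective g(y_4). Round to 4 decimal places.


Dual ascent for LP: min 13*x1 + 9*x2, 2*x1 + 1*x2 = 15, 0 <= x_i <= 8
Step 1: y^k = 0.0, reduced costs: (13.0, 9.0)
  x^k = (0.0, 0.0), subgradient = b - a^T x = 15.0
  y^{k+1} = 0.0 + 0.2*15.0 = 3.0
Step 2: y^k = 3.0, reduced costs: (7.0, 6.0)
  x^k = (0.0, 0.0), subgradient = b - a^T x = 15.0
  y^{k+1} = 3.0 + 0.2*15.0 = 6.0
Step 3: y^k = 6.0, reduced costs: (1.0, 3.0)
  x^k = (0.0, 0.0), subgradient = b - a^T x = 15.0
  y^{k+1} = 6.0 + 0.2*15.0 = 9.0
Step 4: y^k = 9.0, reduced costs: (-5.0, 0.0)
  x^k = (8.0, 0.0), subgradient = b - a^T x = -1.0
  y^{k+1} = 9.0 + 0.2*-1.0 = 8.8
Dual objective at y_4 = 8.8: reduced costs (-4.6, 0.2), box minimizer x = (8.0, 0.0)
g(y_4) = b*y + (c1 - a1*y)*x1 + (c2 - a2*y)*x2 = 15*8.8 + (-4.6)*8.0 + 0.2*0.0 = 132.0 - 36.8 + 0.0 = 95.2


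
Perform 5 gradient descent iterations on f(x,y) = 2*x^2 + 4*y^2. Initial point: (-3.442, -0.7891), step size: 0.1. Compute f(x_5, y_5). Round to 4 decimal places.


Gradient descent on f(x,y) = 2*x^2 + 4*y^2.
Starting point: (-3.442, -0.7891), alpha = 0.1
Step 1: grad_x = 2*2*-3.442 = -13.768, grad_y = 2*4*-0.7891 = -6.3128
  x_1 = -3.442 - 0.1*-13.768 = -2.0652
  y_1 = -0.7891 - 0.1*-6.3128 = -0.1578
Step 2: grad_x = 2*2*-2.0652 = -8.2608, grad_y = 2*4*-0.1578 = -1.2626
  x_2 = -2.0652 - 0.1*-8.2608 = -1.2391
  y_2 = -0.1578 - 0.1*-1.2626 = -0.0316
Step 3: grad_x = 2*2*-1.2391 = -4.9565, grad_y = 2*4*-0.0316 = -0.2525
  x_3 = -1.2391 - 0.1*-4.9565 = -0.7435
  y_3 = -0.0316 - 0.1*-0.2525 = -0.0063
Step 4: grad_x = 2*2*-0.7435 = -2.9739, grad_y = 2*4*-0.0063 = -0.0505
  x_4 = -0.7435 - 0.1*-2.9739 = -0.4461
  y_4 = -0.0063 - 0.1*-0.0505 = -0.0013
Step 5: grad_x = 2*2*-0.4461 = -1.7843, grad_y = 2*4*-0.0013 = -0.0101
  x_5 = -0.4461 - 0.1*-1.7843 = -0.2676
  y_5 = -0.0013 - 0.1*-0.0101 = -0.0003
f(-0.2676, -0.0003) = 2*(-0.2676)^2 + 4*(-0.0003)^2 = 0.1433


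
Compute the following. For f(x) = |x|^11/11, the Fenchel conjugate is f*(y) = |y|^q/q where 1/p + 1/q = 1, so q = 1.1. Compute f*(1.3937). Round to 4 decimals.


The conjugate exponent q satisfies 1/p + 1/q = 1.
p = 11, so q = 11/(11 - 1) = 1.1
|y|^q = 1.3937^1.1 = 1.4407
f*(1.3937) = 1.4407 / 1.1 = 1.3098


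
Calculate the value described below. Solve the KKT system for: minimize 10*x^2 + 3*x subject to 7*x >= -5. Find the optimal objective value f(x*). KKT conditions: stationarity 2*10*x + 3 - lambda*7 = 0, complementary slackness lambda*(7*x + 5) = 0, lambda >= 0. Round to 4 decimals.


Step 1: Try lambda = 0 (constraint inactive).
Stationarity: 2*10*x + 3 = 0
x* = -3/(2*10) = -0.15
Check constraint: 7*-0.15 = -1.05 >= -5 -- satisfied.
Step 2: Compute optimal value.
f(x*) = 10*(-0.15)^2 + 3*(-0.15) = -0.225


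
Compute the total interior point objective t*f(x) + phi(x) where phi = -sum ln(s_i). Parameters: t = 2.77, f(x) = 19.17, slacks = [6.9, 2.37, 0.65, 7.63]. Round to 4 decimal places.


Step 1: Compute log-barrier.
ln values: [1.9315, 0.8629, -0.4308, 2.0321]
phi = -(1.9315 + 0.8629 - 0.4308 + 2.0321) = -4.3957
Step 2: Compute augmented objective.
t*f(x) = 2.77*19.17 = 53.1009
Total = 53.1009 - 4.3957 = 48.7052


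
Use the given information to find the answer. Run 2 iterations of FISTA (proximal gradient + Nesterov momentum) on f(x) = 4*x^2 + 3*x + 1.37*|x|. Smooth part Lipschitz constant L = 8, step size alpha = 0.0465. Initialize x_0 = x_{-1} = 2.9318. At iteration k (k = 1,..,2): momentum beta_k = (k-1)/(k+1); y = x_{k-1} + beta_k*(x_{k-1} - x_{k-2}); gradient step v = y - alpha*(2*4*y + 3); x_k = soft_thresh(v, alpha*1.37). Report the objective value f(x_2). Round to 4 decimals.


FISTA on f(x) = 4*x^2 + 3*x + 1.37*|x|
L = 8, alpha = 0.0465
Iteration 1: beta = 0.0, y = 2.9318 + 0.0*(2.9318 - 2.9318) = 2.9318
  grad(y) = 26.4544, v = y - alpha*grad = 1.7017
  prox(v) = soft_thresh(1.7017, 0.0637) = 1.638
Iteration 2: beta = 0.3333, y = 1.638 + 0.3333*(1.638 - 2.9318) = 1.2067
  grad(y) = 12.6535, v = y - alpha*grad = 0.6183
  prox(v) = soft_thresh(0.6183, 0.0637) = 0.5546
f(x_2) = 4*0.5546^2 + 3*0.5546 + 1.37*|0.5546| = 3.6539


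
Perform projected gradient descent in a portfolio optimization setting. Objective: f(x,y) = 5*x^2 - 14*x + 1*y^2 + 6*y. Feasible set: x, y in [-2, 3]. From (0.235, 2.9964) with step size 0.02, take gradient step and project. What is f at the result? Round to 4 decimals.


Step 1: Compute gradient at (0.235, 2.9964).
grad_x = 2*5*0.235 - 14 = -11.65
grad_y = 2*1*2.9964 + 6 = 11.9928
Step 2: Gradient step.
x_raw = 0.235 - 0.02*-11.65 = 0.468
y_raw = 2.9964 - 0.02*11.9928 = 2.7565
Step 3: Project onto [-2, 3].
x_proj = clip(0.468) = 0.468
y_proj = clip(2.7565) = 2.7565
Step 4: Evaluate f.
f(0.468, 2.7565) = 18.6809
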